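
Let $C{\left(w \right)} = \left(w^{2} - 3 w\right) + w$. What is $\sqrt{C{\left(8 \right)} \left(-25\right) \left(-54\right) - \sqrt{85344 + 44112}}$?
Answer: $2 \sqrt{16200 - 3 \sqrt{899}} \approx 253.85$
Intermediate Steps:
$C{\left(w \right)} = w^{2} - 2 w$
$\sqrt{C{\left(8 \right)} \left(-25\right) \left(-54\right) - \sqrt{85344 + 44112}} = \sqrt{8 \left(-2 + 8\right) \left(-25\right) \left(-54\right) - \sqrt{85344 + 44112}} = \sqrt{8 \cdot 6 \left(-25\right) \left(-54\right) - \sqrt{129456}} = \sqrt{48 \left(-25\right) \left(-54\right) - 12 \sqrt{899}} = \sqrt{\left(-1200\right) \left(-54\right) - 12 \sqrt{899}} = \sqrt{64800 - 12 \sqrt{899}}$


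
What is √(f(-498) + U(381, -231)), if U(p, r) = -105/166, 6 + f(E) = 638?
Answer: √17397962/166 ≈ 25.127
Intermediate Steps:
f(E) = 632 (f(E) = -6 + 638 = 632)
U(p, r) = -105/166 (U(p, r) = -105*1/166 = -105/166)
√(f(-498) + U(381, -231)) = √(632 - 105/166) = √(104807/166) = √17397962/166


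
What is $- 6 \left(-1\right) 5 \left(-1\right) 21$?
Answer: $-630$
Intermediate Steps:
$- 6 \left(-1\right) 5 \left(-1\right) 21 = - 6 \left(\left(-5\right) \left(-1\right)\right) 21 = \left(-6\right) 5 \cdot 21 = \left(-30\right) 21 = -630$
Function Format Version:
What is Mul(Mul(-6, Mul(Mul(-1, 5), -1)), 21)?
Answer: -630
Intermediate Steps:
Mul(Mul(-6, Mul(Mul(-1, 5), -1)), 21) = Mul(Mul(-6, Mul(-5, -1)), 21) = Mul(Mul(-6, 5), 21) = Mul(-30, 21) = -630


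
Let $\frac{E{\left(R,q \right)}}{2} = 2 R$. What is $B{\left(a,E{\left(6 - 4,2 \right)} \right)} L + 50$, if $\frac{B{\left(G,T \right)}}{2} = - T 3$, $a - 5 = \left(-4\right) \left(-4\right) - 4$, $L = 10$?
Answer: $-430$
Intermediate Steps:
$E{\left(R,q \right)} = 4 R$ ($E{\left(R,q \right)} = 2 \cdot 2 R = 4 R$)
$a = 17$ ($a = 5 - -12 = 5 + \left(16 - 4\right) = 5 + 12 = 17$)
$B{\left(G,T \right)} = - 6 T$ ($B{\left(G,T \right)} = 2 - T 3 = 2 \left(- 3 T\right) = - 6 T$)
$B{\left(a,E{\left(6 - 4,2 \right)} \right)} L + 50 = - 6 \cdot 4 \left(6 - 4\right) 10 + 50 = - 6 \cdot 4 \cdot 2 \cdot 10 + 50 = \left(-6\right) 8 \cdot 10 + 50 = \left(-48\right) 10 + 50 = -480 + 50 = -430$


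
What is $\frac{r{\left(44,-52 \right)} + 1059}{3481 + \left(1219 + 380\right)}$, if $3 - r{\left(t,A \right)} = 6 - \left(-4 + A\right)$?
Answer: $\frac{25}{127} \approx 0.19685$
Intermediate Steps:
$r{\left(t,A \right)} = -7 + A$ ($r{\left(t,A \right)} = 3 - \left(6 - \left(-4 + A\right)\right) = 3 - \left(10 - A\right) = 3 + \left(-10 + A\right) = -7 + A$)
$\frac{r{\left(44,-52 \right)} + 1059}{3481 + \left(1219 + 380\right)} = \frac{\left(-7 - 52\right) + 1059}{3481 + \left(1219 + 380\right)} = \frac{-59 + 1059}{3481 + 1599} = \frac{1000}{5080} = 1000 \cdot \frac{1}{5080} = \frac{25}{127}$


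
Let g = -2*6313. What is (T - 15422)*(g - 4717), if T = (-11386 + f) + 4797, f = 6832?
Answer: 263249397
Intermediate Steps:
g = -12626
T = 243 (T = (-11386 + 6832) + 4797 = -4554 + 4797 = 243)
(T - 15422)*(g - 4717) = (243 - 15422)*(-12626 - 4717) = -15179*(-17343) = 263249397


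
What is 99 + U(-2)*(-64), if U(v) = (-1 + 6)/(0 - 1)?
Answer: 419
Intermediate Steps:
U(v) = -5 (U(v) = 5/(-1) = 5*(-1) = -5)
99 + U(-2)*(-64) = 99 - 5*(-64) = 99 + 320 = 419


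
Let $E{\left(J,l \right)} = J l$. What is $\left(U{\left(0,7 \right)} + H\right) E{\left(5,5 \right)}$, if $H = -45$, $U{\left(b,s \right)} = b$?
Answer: $-1125$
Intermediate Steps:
$\left(U{\left(0,7 \right)} + H\right) E{\left(5,5 \right)} = \left(0 - 45\right) 5 \cdot 5 = \left(-45\right) 25 = -1125$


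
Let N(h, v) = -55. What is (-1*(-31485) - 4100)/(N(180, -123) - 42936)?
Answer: -27385/42991 ≈ -0.63699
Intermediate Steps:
(-1*(-31485) - 4100)/(N(180, -123) - 42936) = (-1*(-31485) - 4100)/(-55 - 42936) = (31485 - 4100)/(-42991) = 27385*(-1/42991) = -27385/42991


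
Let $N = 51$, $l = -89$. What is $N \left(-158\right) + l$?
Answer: $-8147$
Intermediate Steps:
$N \left(-158\right) + l = 51 \left(-158\right) - 89 = -8058 - 89 = -8147$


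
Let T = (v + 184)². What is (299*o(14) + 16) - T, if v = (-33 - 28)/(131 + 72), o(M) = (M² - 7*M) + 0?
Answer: -182453219/41209 ≈ -4427.5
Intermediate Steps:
o(M) = M² - 7*M
v = -61/203 ≈ -0.30049
T = 1390618681/41209 (T = (-61/203 + 184)² = (37291/203)² = 1390618681/41209 ≈ 33746.)
(299*o(14) + 16) - T = (299*(14*(-7 + 14)) + 16) - 1*1390618681/41209 = (299*(14*7) + 16) - 1390618681/41209 = (299*98 + 16) - 1390618681/41209 = (29302 + 16) - 1390618681/41209 = 29318 - 1390618681/41209 = -182453219/41209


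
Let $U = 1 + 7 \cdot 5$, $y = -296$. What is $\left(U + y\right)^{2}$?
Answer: $67600$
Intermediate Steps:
$U = 36$ ($U = 1 + 35 = 36$)
$\left(U + y\right)^{2} = \left(36 - 296\right)^{2} = \left(-260\right)^{2} = 67600$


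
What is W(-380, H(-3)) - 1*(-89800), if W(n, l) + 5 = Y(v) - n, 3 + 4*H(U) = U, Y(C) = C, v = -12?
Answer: 90163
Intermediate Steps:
H(U) = -3/4 + U/4
W(n, l) = -17 - n (W(n, l) = -5 + (-12 - n) = -17 - n)
W(-380, H(-3)) - 1*(-89800) = (-17 - 1*(-380)) - 1*(-89800) = (-17 + 380) + 89800 = 363 + 89800 = 90163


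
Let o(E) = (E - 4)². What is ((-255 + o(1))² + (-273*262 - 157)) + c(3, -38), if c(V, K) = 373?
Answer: -10794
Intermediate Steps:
o(E) = (-4 + E)²
((-255 + o(1))² + (-273*262 - 157)) + c(3, -38) = ((-255 + (-4 + 1)²)² + (-273*262 - 157)) + 373 = ((-255 + (-3)²)² + (-71526 - 157)) + 373 = ((-255 + 9)² - 71683) + 373 = ((-246)² - 71683) + 373 = (60516 - 71683) + 373 = -11167 + 373 = -10794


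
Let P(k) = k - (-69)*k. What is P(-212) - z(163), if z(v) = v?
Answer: -15003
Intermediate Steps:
P(k) = 70*k (P(k) = k + 69*k = 70*k)
P(-212) - z(163) = 70*(-212) - 1*163 = -14840 - 163 = -15003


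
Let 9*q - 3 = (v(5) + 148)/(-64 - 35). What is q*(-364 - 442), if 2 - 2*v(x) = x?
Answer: -121303/891 ≈ -136.14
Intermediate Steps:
v(x) = 1 - x/2
q = 301/1782 (q = ⅓ + (((1 - ½*5) + 148)/(-64 - 35))/9 = ⅓ + (((1 - 5/2) + 148)/(-99))/9 = ⅓ + ((-3/2 + 148)*(-1/99))/9 = ⅓ + ((293/2)*(-1/99))/9 = ⅓ + (⅑)*(-293/198) = ⅓ - 293/1782 = 301/1782 ≈ 0.16891)
q*(-364 - 442) = 301*(-364 - 442)/1782 = (301/1782)*(-806) = -121303/891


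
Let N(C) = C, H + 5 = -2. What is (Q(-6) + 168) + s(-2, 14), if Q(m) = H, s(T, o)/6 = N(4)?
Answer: 185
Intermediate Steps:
H = -7 (H = -5 - 2 = -7)
s(T, o) = 24 (s(T, o) = 6*4 = 24)
Q(m) = -7
(Q(-6) + 168) + s(-2, 14) = (-7 + 168) + 24 = 161 + 24 = 185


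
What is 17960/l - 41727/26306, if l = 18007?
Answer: -39846047/67670306 ≈ -0.58883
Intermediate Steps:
17960/l - 41727/26306 = 17960/18007 - 41727/26306 = 17960*(1/18007) - 41727*1/26306 = 17960/18007 - 5961/3758 = -39846047/67670306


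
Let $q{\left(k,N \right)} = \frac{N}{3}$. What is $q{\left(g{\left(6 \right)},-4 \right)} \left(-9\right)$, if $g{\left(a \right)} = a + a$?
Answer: $12$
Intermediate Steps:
$g{\left(a \right)} = 2 a$
$q{\left(k,N \right)} = \frac{N}{3}$ ($q{\left(k,N \right)} = N \frac{1}{3} = \frac{N}{3}$)
$q{\left(g{\left(6 \right)},-4 \right)} \left(-9\right) = \frac{1}{3} \left(-4\right) \left(-9\right) = \left(- \frac{4}{3}\right) \left(-9\right) = 12$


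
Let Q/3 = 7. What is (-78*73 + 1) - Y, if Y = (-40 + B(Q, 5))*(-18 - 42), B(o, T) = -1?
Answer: -8153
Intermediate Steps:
Q = 21 (Q = 3*7 = 21)
Y = 2460 (Y = (-40 - 1)*(-18 - 42) = -41*(-60) = 2460)
(-78*73 + 1) - Y = (-78*73 + 1) - 1*2460 = (-5694 + 1) - 2460 = -5693 - 2460 = -8153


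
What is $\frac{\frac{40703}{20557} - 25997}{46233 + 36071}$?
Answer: $- \frac{267189813}{845961664} \approx -0.31584$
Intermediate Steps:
$\frac{\frac{40703}{20557} - 25997}{46233 + 36071} = \frac{40703 \cdot \frac{1}{20557} - 25997}{82304} = \left(\frac{40703}{20557} - 25997\right) \frac{1}{82304} = \left(- \frac{534379626}{20557}\right) \frac{1}{82304} = - \frac{267189813}{845961664}$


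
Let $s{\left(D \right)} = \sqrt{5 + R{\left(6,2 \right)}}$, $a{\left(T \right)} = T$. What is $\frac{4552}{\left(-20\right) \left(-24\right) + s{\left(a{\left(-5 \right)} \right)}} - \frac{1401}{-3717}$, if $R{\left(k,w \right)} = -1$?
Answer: $\frac{2932511}{298599} \approx 9.8209$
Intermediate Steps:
$s{\left(D \right)} = 2$ ($s{\left(D \right)} = \sqrt{5 - 1} = \sqrt{4} = 2$)
$\frac{4552}{\left(-20\right) \left(-24\right) + s{\left(a{\left(-5 \right)} \right)}} - \frac{1401}{-3717} = \frac{4552}{\left(-20\right) \left(-24\right) + 2} - \frac{1401}{-3717} = \frac{4552}{480 + 2} - - \frac{467}{1239} = \frac{4552}{482} + \frac{467}{1239} = 4552 \cdot \frac{1}{482} + \frac{467}{1239} = \frac{2276}{241} + \frac{467}{1239} = \frac{2932511}{298599}$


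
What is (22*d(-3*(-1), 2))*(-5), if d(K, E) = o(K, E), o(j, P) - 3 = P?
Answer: -550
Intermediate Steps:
o(j, P) = 3 + P
d(K, E) = 3 + E
(22*d(-3*(-1), 2))*(-5) = (22*(3 + 2))*(-5) = (22*5)*(-5) = 110*(-5) = -550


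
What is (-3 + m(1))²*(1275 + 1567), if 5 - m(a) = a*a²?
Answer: 2842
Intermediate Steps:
m(a) = 5 - a³ (m(a) = 5 - a*a² = 5 - a³)
(-3 + m(1))²*(1275 + 1567) = (-3 + (5 - 1*1³))²*(1275 + 1567) = (-3 + (5 - 1*1))²*2842 = (-3 + (5 - 1))²*2842 = (-3 + 4)²*2842 = 1²*2842 = 1*2842 = 2842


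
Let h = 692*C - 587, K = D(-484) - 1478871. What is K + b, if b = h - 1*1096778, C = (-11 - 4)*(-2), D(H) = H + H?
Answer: -2556444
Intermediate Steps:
D(H) = 2*H
C = 30 (C = -15*(-2) = 30)
K = -1479839 (K = 2*(-484) - 1478871 = -968 - 1478871 = -1479839)
h = 20173 (h = 692*30 - 587 = 20760 - 587 = 20173)
b = -1076605 (b = 20173 - 1*1096778 = 20173 - 1096778 = -1076605)
K + b = -1479839 - 1076605 = -2556444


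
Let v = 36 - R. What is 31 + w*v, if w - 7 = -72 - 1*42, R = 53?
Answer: 1850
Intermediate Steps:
w = -107 (w = 7 + (-72 - 1*42) = 7 + (-72 - 42) = 7 - 114 = -107)
v = -17 (v = 36 - 1*53 = 36 - 53 = -17)
31 + w*v = 31 - 107*(-17) = 31 + 1819 = 1850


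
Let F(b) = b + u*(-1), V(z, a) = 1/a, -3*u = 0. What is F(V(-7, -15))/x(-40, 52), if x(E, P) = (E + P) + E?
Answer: 1/420 ≈ 0.0023810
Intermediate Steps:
u = 0 (u = -⅓*0 = 0)
x(E, P) = P + 2*E
F(b) = b (F(b) = b + 0*(-1) = b + 0 = b)
F(V(-7, -15))/x(-40, 52) = 1/((-15)*(52 + 2*(-40))) = -1/(15*(52 - 80)) = -1/15/(-28) = -1/15*(-1/28) = 1/420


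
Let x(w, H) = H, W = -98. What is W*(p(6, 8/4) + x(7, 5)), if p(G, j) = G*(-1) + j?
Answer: -98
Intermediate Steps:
p(G, j) = j - G (p(G, j) = -G + j = j - G)
W*(p(6, 8/4) + x(7, 5)) = -98*((8/4 - 1*6) + 5) = -98*((8*(¼) - 6) + 5) = -98*((2 - 6) + 5) = -98*(-4 + 5) = -98*1 = -98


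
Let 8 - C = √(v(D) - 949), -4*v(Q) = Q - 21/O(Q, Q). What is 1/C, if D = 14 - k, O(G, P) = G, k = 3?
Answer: 11/1396 + I*√7194/2792 ≈ 0.0078797 + 0.030379*I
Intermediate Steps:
D = 11 (D = 14 - 1*3 = 14 - 3 = 11)
v(Q) = -Q/4 + 21/(4*Q) (v(Q) = -(Q - 21/Q)/4 = -Q/4 + 21/(4*Q))
C = 8 - 4*I*√7194/11 (C = 8 - √((¼)*(21 - 1*11²)/11 - 949) = 8 - √((¼)*(1/11)*(21 - 1*121) - 949) = 8 - √((¼)*(1/11)*(21 - 121) - 949) = 8 - √((¼)*(1/11)*(-100) - 949) = 8 - √(-25/11 - 949) = 8 - √(-10464/11) = 8 - 4*I*√7194/11 ≈ 8.0 - 30.843*I)
1/C = 1/(8 - 4*I*√7194/11)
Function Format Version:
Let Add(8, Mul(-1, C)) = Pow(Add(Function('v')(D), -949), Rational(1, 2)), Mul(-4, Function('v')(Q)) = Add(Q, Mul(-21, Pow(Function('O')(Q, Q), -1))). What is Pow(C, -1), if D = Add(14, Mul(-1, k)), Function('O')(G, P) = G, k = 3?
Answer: Add(Rational(11, 1396), Mul(Rational(1, 2792), I, Pow(7194, Rational(1, 2)))) ≈ Add(0.0078797, Mul(0.030379, I))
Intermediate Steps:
D = 11 (D = Add(14, Mul(-1, 3)) = Add(14, -3) = 11)
Function('v')(Q) = Add(Mul(Rational(-1, 4), Q), Mul(Rational(21, 4), Pow(Q, -1))) (Function('v')(Q) = Mul(Rational(-1, 4), Add(Q, Mul(-21, Pow(Q, -1)))) = Add(Mul(Rational(-1, 4), Q), Mul(Rational(21, 4), Pow(Q, -1))))
C = Add(8, Mul(Rational(-4, 11), I, Pow(7194, Rational(1, 2)))) (C = Add(8, Mul(-1, Pow(Add(Mul(Rational(1, 4), Pow(11, -1), Add(21, Mul(-1, Pow(11, 2)))), -949), Rational(1, 2)))) = Add(8, Mul(-1, Pow(Add(Mul(Rational(1, 4), Rational(1, 11), Add(21, Mul(-1, 121))), -949), Rational(1, 2)))) = Add(8, Mul(-1, Pow(Add(Mul(Rational(1, 4), Rational(1, 11), Add(21, -121)), -949), Rational(1, 2)))) = Add(8, Mul(-1, Pow(Add(Mul(Rational(1, 4), Rational(1, 11), -100), -949), Rational(1, 2)))) = Add(8, Mul(-1, Pow(Add(Rational(-25, 11), -949), Rational(1, 2)))) = Add(8, Mul(-1, Pow(Rational(-10464, 11), Rational(1, 2)))) = Add(8, Mul(-1, Mul(Rational(4, 11), I, Pow(7194, Rational(1, 2))))) = Add(8, Mul(Rational(-4, 11), I, Pow(7194, Rational(1, 2)))) ≈ Add(8.0000, Mul(-30.843, I)))
Pow(C, -1) = Pow(Add(8, Mul(Rational(-4, 11), I, Pow(7194, Rational(1, 2)))), -1)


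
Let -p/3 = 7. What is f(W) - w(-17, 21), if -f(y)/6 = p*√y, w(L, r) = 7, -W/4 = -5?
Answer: -7 + 252*√5 ≈ 556.49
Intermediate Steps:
p = -21 (p = -3*7 = -21)
W = 20 (W = -4*(-5) = 20)
f(y) = 126*√y (f(y) = -(-126)*√y = 126*√y)
f(W) - w(-17, 21) = 126*√20 - 1*7 = 126*(2*√5) - 7 = 252*√5 - 7 = -7 + 252*√5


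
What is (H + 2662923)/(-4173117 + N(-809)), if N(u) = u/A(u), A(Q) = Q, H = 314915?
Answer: -1488919/2086558 ≈ -0.71358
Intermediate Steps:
N(u) = 1 (N(u) = u/u = 1)
(H + 2662923)/(-4173117 + N(-809)) = (314915 + 2662923)/(-4173117 + 1) = 2977838/(-4173116) = 2977838*(-1/4173116) = -1488919/2086558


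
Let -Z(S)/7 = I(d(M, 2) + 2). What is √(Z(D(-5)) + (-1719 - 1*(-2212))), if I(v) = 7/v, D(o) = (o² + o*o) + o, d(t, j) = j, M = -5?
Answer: √1923/2 ≈ 21.926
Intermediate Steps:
D(o) = o + 2*o² (D(o) = (o² + o²) + o = 2*o² + o = o + 2*o²)
Z(S) = -49/4 (Z(S) = -49/(2 + 2) = -49/4)
√(Z(D(-5)) + (-1719 - 1*(-2212))) = √(-49/4 + (-1719 - 1*(-2212))) = √(-49/4 + (-1719 + 2212)) = √(-49/4 + 493) = √(1923/4) = √1923/2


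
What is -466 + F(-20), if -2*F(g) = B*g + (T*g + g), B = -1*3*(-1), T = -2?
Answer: -446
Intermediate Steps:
B = 3 (B = -3*(-1) = 3)
F(g) = -g (F(g) = -(3*g + (-2*g + g))/2 = -(3*g - g)/2 = -g)
-466 + F(-20) = -466 - 1*(-20) = -466 + 20 = -446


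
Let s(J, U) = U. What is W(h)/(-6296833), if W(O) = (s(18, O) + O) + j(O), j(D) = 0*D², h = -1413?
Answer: 2826/6296833 ≈ 0.00044880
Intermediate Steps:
j(D) = 0
W(O) = 2*O (W(O) = (O + O) + 0 = 2*O + 0 = 2*O)
W(h)/(-6296833) = (2*(-1413))/(-6296833) = -2826*(-1/6296833) = 2826/6296833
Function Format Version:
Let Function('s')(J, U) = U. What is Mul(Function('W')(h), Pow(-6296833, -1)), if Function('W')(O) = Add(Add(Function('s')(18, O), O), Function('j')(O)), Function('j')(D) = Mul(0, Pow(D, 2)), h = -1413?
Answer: Rational(2826, 6296833) ≈ 0.00044880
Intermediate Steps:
Function('j')(D) = 0
Function('W')(O) = Mul(2, O) (Function('W')(O) = Add(Add(O, O), 0) = Add(Mul(2, O), 0) = Mul(2, O))
Mul(Function('W')(h), Pow(-6296833, -1)) = Mul(Mul(2, -1413), Pow(-6296833, -1)) = Mul(-2826, Rational(-1, 6296833)) = Rational(2826, 6296833)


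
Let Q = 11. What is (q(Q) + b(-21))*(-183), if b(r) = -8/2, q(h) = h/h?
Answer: 549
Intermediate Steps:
q(h) = 1
b(r) = -4 (b(r) = -8*½ = -4)
(q(Q) + b(-21))*(-183) = (1 - 4)*(-183) = -3*(-183) = 549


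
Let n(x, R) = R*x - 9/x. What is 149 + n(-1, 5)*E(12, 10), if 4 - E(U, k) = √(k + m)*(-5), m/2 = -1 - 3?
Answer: 165 + 20*√2 ≈ 193.28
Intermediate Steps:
m = -8 (m = 2*(-1 - 3) = 2*(-4) = -8)
n(x, R) = -9/x + R*x
E(U, k) = 4 + 5*√(-8 + k) (E(U, k) = 4 - √(k - 8)*(-5) = 4 - √(-8 + k)*(-5) = 4 - (-5)*√(-8 + k) = 4 + 5*√(-8 + k))
149 + n(-1, 5)*E(12, 10) = 149 + (-9/(-1) + 5*(-1))*(4 + 5*√(-8 + 10)) = 149 + (-9*(-1) - 5)*(4 + 5*√2) = 149 + (9 - 5)*(4 + 5*√2) = 149 + 4*(4 + 5*√2) = 149 + (16 + 20*√2) = 165 + 20*√2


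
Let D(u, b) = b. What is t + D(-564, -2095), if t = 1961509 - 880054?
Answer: 1079360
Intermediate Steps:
t = 1081455
t + D(-564, -2095) = 1081455 - 2095 = 1079360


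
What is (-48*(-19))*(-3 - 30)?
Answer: -30096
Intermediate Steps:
(-48*(-19))*(-3 - 30) = 912*(-33) = -30096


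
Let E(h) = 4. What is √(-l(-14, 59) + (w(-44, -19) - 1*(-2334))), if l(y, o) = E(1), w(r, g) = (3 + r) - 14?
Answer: 5*√91 ≈ 47.697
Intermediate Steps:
w(r, g) = -11 + r
l(y, o) = 4
√(-l(-14, 59) + (w(-44, -19) - 1*(-2334))) = √(-1*4 + ((-11 - 44) - 1*(-2334))) = √(-4 + (-55 + 2334)) = √(-4 + 2279) = √2275 = 5*√91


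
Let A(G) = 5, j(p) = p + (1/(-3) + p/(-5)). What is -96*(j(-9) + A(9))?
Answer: 1216/5 ≈ 243.20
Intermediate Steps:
j(p) = -⅓ + 4*p/5 (j(p) = p + (1*(-⅓) + p*(-⅕)) = p + (-⅓ - p/5) = -⅓ + 4*p/5)
-96*(j(-9) + A(9)) = -96*((-⅓ + (⅘)*(-9)) + 5) = -96*((-⅓ - 36/5) + 5) = -96*(-113/15 + 5) = -96*(-38/15) = 1216/5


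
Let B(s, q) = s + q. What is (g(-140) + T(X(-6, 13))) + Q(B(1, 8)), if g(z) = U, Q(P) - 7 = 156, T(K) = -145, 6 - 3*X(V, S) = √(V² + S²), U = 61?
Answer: 79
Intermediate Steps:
X(V, S) = 2 - √(S² + V²)/3 (X(V, S) = 2 - √(V² + S²)/3 = 2 - √(S² + V²)/3)
B(s, q) = q + s
Q(P) = 163 (Q(P) = 7 + 156 = 163)
g(z) = 61
(g(-140) + T(X(-6, 13))) + Q(B(1, 8)) = (61 - 145) + 163 = -84 + 163 = 79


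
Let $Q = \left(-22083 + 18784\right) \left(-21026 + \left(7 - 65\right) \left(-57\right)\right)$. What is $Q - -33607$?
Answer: $58491887$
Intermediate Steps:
$Q = 58458280$ ($Q = - 3299 \left(-21026 - -3306\right) = - 3299 \left(-21026 + 3306\right) = \left(-3299\right) \left(-17720\right) = 58458280$)
$Q - -33607 = 58458280 - -33607 = 58458280 + 33607 = 58491887$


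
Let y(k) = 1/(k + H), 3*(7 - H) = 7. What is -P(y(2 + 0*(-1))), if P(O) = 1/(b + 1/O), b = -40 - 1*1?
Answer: 3/103 ≈ 0.029126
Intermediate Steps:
b = -41 (b = -40 - 1 = -41)
H = 14/3 (H = 7 - 1/3*7 = 7 - 7/3 = 14/3 ≈ 4.6667)
y(k) = 1/(14/3 + k) (y(k) = 1/(k + 14/3) = 1/(14/3 + k))
P(O) = 1/(-41 + 1/O)
-P(y(2 + 0*(-1))) = -3/(14 + 3*(2 + 0*(-1)))/(1 - 123/(14 + 3*(2 + 0*(-1)))) = -3/(14 + 3*(2 + 0))/(1 - 123/(14 + 3*(2 + 0))) = -3/(14 + 3*2)/(1 - 123/(14 + 3*2)) = -3/(14 + 6)/(1 - 123/(14 + 6)) = -3/20/(1 - 123/20) = -3*(1/20)/(1 - 123/20) = -3/(20*(1 - 41*3/20)) = -3/(20*(1 - 123/20)) = -3/(20*(-103/20)) = -3*(-20)/(20*103) = -1*(-3/103) = 3/103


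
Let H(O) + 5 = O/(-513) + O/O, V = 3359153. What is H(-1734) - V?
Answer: -574415269/171 ≈ -3.3592e+6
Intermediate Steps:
H(O) = -4 - O/513 (H(O) = -5 + (O/(-513) + O/O) = -5 + (O*(-1/513) + 1) = -5 + (-O/513 + 1) = -5 + (1 - O/513) = -4 - O/513)
H(-1734) - V = (-4 - 1/513*(-1734)) - 1*3359153 = (-4 + 578/171) - 3359153 = -106/171 - 3359153 = -574415269/171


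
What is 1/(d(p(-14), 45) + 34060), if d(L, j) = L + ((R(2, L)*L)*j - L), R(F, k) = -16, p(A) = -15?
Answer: 1/44860 ≈ 2.2292e-5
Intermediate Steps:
d(L, j) = -16*L*j (d(L, j) = L + ((-16*L)*j - L) = L + (-16*L*j - L) = L + (-L - 16*L*j) = -16*L*j)
1/(d(p(-14), 45) + 34060) = 1/(-16*(-15)*45 + 34060) = 1/(10800 + 34060) = 1/44860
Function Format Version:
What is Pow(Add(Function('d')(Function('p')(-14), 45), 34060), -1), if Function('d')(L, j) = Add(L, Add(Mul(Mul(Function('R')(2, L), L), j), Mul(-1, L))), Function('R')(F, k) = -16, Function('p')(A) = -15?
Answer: Rational(1, 44860) ≈ 2.2292e-5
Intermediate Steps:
Function('d')(L, j) = Mul(-16, L, j) (Function('d')(L, j) = Add(L, Add(Mul(Mul(-16, L), j), Mul(-1, L))) = Add(L, Add(Mul(-16, L, j), Mul(-1, L))) = Add(L, Add(Mul(-1, L), Mul(-16, L, j))) = Mul(-16, L, j))
Pow(Add(Function('d')(Function('p')(-14), 45), 34060), -1) = Pow(Add(Mul(-16, -15, 45), 34060), -1) = Pow(Add(10800, 34060), -1) = Pow(44860, -1) = Rational(1, 44860)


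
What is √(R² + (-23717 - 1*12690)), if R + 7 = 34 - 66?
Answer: I*√34886 ≈ 186.78*I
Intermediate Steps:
R = -39 (R = -7 + (34 - 66) = -7 - 32 = -39)
√(R² + (-23717 - 1*12690)) = √((-39)² + (-23717 - 1*12690)) = √(1521 + (-23717 - 12690)) = √(1521 - 36407) = √(-34886) = I*√34886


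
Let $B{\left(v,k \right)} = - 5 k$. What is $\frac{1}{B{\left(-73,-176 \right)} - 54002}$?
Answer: $- \frac{1}{53122} \approx -1.8825 \cdot 10^{-5}$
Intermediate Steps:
$\frac{1}{B{\left(-73,-176 \right)} - 54002} = \frac{1}{\left(-5\right) \left(-176\right) - 54002} = \frac{1}{880 - 54002} = \frac{1}{-53122} = - \frac{1}{53122}$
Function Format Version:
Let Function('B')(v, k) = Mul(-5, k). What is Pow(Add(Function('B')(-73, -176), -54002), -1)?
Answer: Rational(-1, 53122) ≈ -1.8825e-5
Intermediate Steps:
Pow(Add(Function('B')(-73, -176), -54002), -1) = Pow(Add(Mul(-5, -176), -54002), -1) = Pow(Add(880, -54002), -1) = Pow(-53122, -1) = Rational(-1, 53122)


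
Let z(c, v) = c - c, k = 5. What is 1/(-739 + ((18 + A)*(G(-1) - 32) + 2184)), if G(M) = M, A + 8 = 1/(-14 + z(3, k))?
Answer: 14/15643 ≈ 0.00089497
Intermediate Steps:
z(c, v) = 0
A = -113/14 (A = -8 + 1/(-14 + 0) = -8 + 1/(-14) = -8 - 1/14 = -113/14 ≈ -8.0714)
1/(-739 + ((18 + A)*(G(-1) - 32) + 2184)) = 1/(-739 + ((18 - 113/14)*(-1 - 32) + 2184)) = 1/(-739 + ((139/14)*(-33) + 2184)) = 1/(-739 + (-4587/14 + 2184)) = 1/(-739 + 25989/14) = 1/(15643/14) = 14/15643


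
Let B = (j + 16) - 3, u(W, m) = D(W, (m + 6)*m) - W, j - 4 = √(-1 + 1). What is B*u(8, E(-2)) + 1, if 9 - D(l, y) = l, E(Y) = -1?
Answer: -118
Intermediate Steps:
D(l, y) = 9 - l
j = 4 (j = 4 + √(-1 + 1) = 4 + √0 = 4 + 0 = 4)
u(W, m) = 9 - 2*W (u(W, m) = (9 - W) - W = 9 - 2*W)
B = 17 (B = (4 + 16) - 3 = 20 - 3 = 17)
B*u(8, E(-2)) + 1 = 17*(9 - 2*8) + 1 = 17*(9 - 16) + 1 = 17*(-7) + 1 = -119 + 1 = -118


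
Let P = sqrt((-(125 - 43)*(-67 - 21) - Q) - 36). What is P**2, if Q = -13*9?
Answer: 7297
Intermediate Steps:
Q = -117
P = sqrt(7297) (P = sqrt((-(125 - 43)*(-67 - 21) - 1*(-117)) - 36) = sqrt((-82*(-88) + 117) - 36) = sqrt((-1*(-7216) + 117) - 36) = sqrt((7216 + 117) - 36) = sqrt(7333 - 36) = sqrt(7297) ≈ 85.422)
P**2 = (sqrt(7297))**2 = 7297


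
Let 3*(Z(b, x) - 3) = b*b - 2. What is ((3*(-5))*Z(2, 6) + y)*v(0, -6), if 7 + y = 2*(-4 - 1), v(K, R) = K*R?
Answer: 0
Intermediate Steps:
Z(b, x) = 7/3 + b²/3 (Z(b, x) = 3 + (b*b - 2)/3 = 3 + (b² - 2)/3 = 3 + (-2 + b²)/3 = 3 + (-⅔ + b²/3) = 7/3 + b²/3)
y = -17 (y = -7 + 2*(-4 - 1) = -7 + 2*(-5) = -7 - 10 = -17)
((3*(-5))*Z(2, 6) + y)*v(0, -6) = ((3*(-5))*(7/3 + (⅓)*2²) - 17)*(0*(-6)) = (-15*(7/3 + (⅓)*4) - 17)*0 = (-15*(7/3 + 4/3) - 17)*0 = (-15*11/3 - 17)*0 = (-55 - 17)*0 = -72*0 = 0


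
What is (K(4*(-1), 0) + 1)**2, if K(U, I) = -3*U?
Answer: 169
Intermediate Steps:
(K(4*(-1), 0) + 1)**2 = (-12*(-1) + 1)**2 = (-3*(-4) + 1)**2 = (12 + 1)**2 = 13**2 = 169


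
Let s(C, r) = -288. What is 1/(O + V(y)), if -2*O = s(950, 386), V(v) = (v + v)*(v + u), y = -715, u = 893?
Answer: -1/254396 ≈ -3.9309e-6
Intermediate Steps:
V(v) = 2*v*(893 + v) (V(v) = (v + v)*(v + 893) = (2*v)*(893 + v) = 2*v*(893 + v))
O = 144 (O = -1/2*(-288) = 144)
1/(O + V(y)) = 1/(144 + 2*(-715)*(893 - 715)) = 1/(144 + 2*(-715)*178) = 1/(144 - 254540) = 1/(-254396) = -1/254396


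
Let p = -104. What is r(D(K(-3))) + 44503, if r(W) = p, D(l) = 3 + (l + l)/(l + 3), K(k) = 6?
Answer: 44399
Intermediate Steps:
D(l) = 3 + 2*l/(3 + l) (D(l) = 3 + (2*l)/(3 + l) = 3 + 2*l/(3 + l))
r(W) = -104
r(D(K(-3))) + 44503 = -104 + 44503 = 44399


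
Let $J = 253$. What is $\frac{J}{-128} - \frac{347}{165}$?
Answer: $- \frac{86161}{21120} \approx -4.0796$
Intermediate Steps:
$\frac{J}{-128} - \frac{347}{165} = \frac{253}{-128} - \frac{347}{165} = 253 \left(- \frac{1}{128}\right) - \frac{347}{165} = - \frac{253}{128} - \frac{347}{165} = - \frac{86161}{21120}$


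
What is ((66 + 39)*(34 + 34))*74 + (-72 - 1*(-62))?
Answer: 528350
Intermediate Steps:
((66 + 39)*(34 + 34))*74 + (-72 - 1*(-62)) = (105*68)*74 + (-72 + 62) = 7140*74 - 10 = 528360 - 10 = 528350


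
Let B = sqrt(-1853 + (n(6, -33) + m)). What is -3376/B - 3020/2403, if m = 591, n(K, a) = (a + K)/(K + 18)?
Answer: -3020/2403 + 6752*I*sqrt(20210)/10105 ≈ -1.2568 + 94.99*I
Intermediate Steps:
n(K, a) = (K + a)/(18 + K)
B = I*sqrt(20210)/4 (B = sqrt(-1853 + ((6 - 33)/(18 + 6) + 591)) = sqrt(-1853 + (-27/24 + 591)) = sqrt(-1853 + ((1/24)*(-27) + 591)) = sqrt(-1853 + (-9/8 + 591)) = sqrt(-1853 + 4719/8) = sqrt(-10105/8) = I*sqrt(20210)/4 ≈ 35.54*I)
-3376/B - 3020/2403 = -3376*(-2*I*sqrt(20210)/10105) - 3020/2403 = -(-6752)*I*sqrt(20210)/10105 - 3020*1/2403 = 6752*I*sqrt(20210)/10105 - 3020/2403 = -3020/2403 + 6752*I*sqrt(20210)/10105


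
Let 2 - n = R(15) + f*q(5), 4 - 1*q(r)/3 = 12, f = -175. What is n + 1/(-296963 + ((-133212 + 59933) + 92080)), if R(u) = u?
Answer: -1171896507/278162 ≈ -4213.0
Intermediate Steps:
q(r) = -24 (q(r) = 12 - 3*12 = 12 - 36 = -24)
n = -4213 (n = 2 - (15 - 175*(-24)) = 2 - (15 + 4200) = 2 - 1*4215 = 2 - 4215 = -4213)
n + 1/(-296963 + ((-133212 + 59933) + 92080)) = -4213 + 1/(-296963 + ((-133212 + 59933) + 92080)) = -4213 + 1/(-296963 + (-73279 + 92080)) = -4213 + 1/(-296963 + 18801) = -4213 + 1/(-278162) = -4213 - 1/278162 = -1171896507/278162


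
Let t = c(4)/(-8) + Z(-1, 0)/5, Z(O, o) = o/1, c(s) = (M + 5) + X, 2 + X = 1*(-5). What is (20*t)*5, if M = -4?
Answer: 75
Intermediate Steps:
X = -7 (X = -2 + 1*(-5) = -2 - 5 = -7)
c(s) = -6 (c(s) = (-4 + 5) - 7 = 1 - 7 = -6)
Z(O, o) = o (Z(O, o) = o*1 = o)
t = ¾ (t = -6/(-8) + 0/5 = -6*(-⅛) + 0*(⅕) = ¾ + 0 = ¾ ≈ 0.75000)
(20*t)*5 = (20*(¾))*5 = 15*5 = 75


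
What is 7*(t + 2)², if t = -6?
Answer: 112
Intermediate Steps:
7*(t + 2)² = 7*(-6 + 2)² = 7*(-4)² = 7*16 = 112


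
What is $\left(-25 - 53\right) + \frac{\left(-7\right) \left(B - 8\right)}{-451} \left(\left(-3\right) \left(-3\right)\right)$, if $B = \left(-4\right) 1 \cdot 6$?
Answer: $- \frac{37194}{451} \approx -82.47$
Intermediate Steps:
$B = -24$ ($B = \left(-4\right) 6 = -24$)
$\left(-25 - 53\right) + \frac{\left(-7\right) \left(B - 8\right)}{-451} \left(\left(-3\right) \left(-3\right)\right) = \left(-25 - 53\right) + \frac{\left(-7\right) \left(-24 - 8\right)}{-451} \left(\left(-3\right) \left(-3\right)\right) = -78 + \left(-7\right) \left(-32\right) \left(- \frac{1}{451}\right) 9 = -78 + 224 \left(- \frac{1}{451}\right) 9 = -78 - \frac{2016}{451} = - \frac{37194}{451}$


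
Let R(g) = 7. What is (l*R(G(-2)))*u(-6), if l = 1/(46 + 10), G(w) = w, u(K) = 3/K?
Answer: -1/16 ≈ -0.062500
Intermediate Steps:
l = 1/56 ≈ 0.017857
(l*R(G(-2)))*u(-6) = ((1/56)*7)*(3/(-6)) = (3*(-⅙))/8 = (⅛)*(-½) = -1/16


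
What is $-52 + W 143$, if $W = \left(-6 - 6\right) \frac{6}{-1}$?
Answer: $10244$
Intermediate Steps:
$W = 72$ ($W = - 12 \cdot 6 \left(-1\right) = \left(-12\right) \left(-6\right) = 72$)
$-52 + W 143 = -52 + 72 \cdot 143 = -52 + 10296 = 10244$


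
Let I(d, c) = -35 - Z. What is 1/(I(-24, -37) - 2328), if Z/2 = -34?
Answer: -1/2295 ≈ -0.00043573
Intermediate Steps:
Z = -68 (Z = 2*(-34) = -68)
I(d, c) = 33 (I(d, c) = -35 - 1*(-68) = -35 + 68 = 33)
1/(I(-24, -37) - 2328) = 1/(33 - 2328) = 1/(-2295) = -1/2295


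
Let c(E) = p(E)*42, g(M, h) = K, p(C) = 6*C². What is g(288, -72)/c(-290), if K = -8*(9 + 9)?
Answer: -1/147175 ≈ -6.7946e-6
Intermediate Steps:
K = -144 (K = -8*18 = -144)
g(M, h) = -144
c(E) = 252*E² (c(E) = (6*E²)*42 = 252*E²)
g(288, -72)/c(-290) = -144/(252*(-290)²) = -144/(252*84100) = -144/21193200 = -144*1/21193200 = -1/147175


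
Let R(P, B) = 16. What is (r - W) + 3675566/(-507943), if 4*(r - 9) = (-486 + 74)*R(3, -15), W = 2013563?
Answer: -1023611425052/507943 ≈ -2.0152e+6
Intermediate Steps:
r = -1639 (r = 9 + ((-486 + 74)*16)/4 = 9 + (-412*16)/4 = 9 + (¼)*(-6592) = 9 - 1648 = -1639)
(r - W) + 3675566/(-507943) = (-1639 - 1*2013563) + 3675566/(-507943) = (-1639 - 2013563) + 3675566*(-1/507943) = -2015202 - 3675566/507943 = -1023611425052/507943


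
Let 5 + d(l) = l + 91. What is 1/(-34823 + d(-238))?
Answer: -1/34975 ≈ -2.8592e-5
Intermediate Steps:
d(l) = 86 + l (d(l) = -5 + (l + 91) = -5 + (91 + l) = 86 + l)
1/(-34823 + d(-238)) = 1/(-34823 + (86 - 238)) = 1/(-34823 - 152) = 1/(-34975) = -1/34975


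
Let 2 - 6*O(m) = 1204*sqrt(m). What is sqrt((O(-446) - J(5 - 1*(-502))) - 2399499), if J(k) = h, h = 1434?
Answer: sqrt(-21608394 - 1806*I*sqrt(446))/3 ≈ 1.3675 - 1549.5*I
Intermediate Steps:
J(k) = 1434
O(m) = 1/3 - 602*sqrt(m)/3
sqrt((O(-446) - J(5 - 1*(-502))) - 2399499) = sqrt(((1/3 - 602*I*sqrt(446)/3) - 1*1434) - 2399499) = sqrt(((1/3 - 602*I*sqrt(446)/3) - 1434) - 2399499) = sqrt((-4301/3 - 602*I*sqrt(446)/3) - 2399499) = sqrt(-7202798/3 - 602*I*sqrt(446)/3)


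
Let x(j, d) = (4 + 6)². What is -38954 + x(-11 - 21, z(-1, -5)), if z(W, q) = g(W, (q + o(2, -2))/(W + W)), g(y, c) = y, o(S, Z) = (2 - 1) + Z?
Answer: -38854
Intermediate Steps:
o(S, Z) = 1 + Z
z(W, q) = W
x(j, d) = 100 (x(j, d) = 10² = 100)
-38954 + x(-11 - 21, z(-1, -5)) = -38954 + 100 = -38854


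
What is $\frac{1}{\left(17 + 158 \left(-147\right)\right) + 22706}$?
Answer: $- \frac{1}{503} \approx -0.0019881$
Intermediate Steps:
$\frac{1}{\left(17 + 158 \left(-147\right)\right) + 22706} = \frac{1}{\left(17 - 23226\right) + 22706} = \frac{1}{-23209 + 22706} = \frac{1}{-503} = - \frac{1}{503}$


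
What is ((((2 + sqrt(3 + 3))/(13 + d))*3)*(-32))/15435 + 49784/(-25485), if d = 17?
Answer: -256193048/131120325 - 16*sqrt(6)/77175 ≈ -1.9544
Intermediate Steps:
((((2 + sqrt(3 + 3))/(13 + d))*3)*(-32))/15435 + 49784/(-25485) = ((((2 + sqrt(3 + 3))/(13 + 17))*3)*(-32))/15435 + 49784/(-25485) = ((((2 + sqrt(6))/30)*3)*(-32))*(1/15435) + 49784*(-1/25485) = ((((2 + sqrt(6))*(1/30))*3)*(-32))*(1/15435) - 49784/25485 = (((1/15 + sqrt(6)/30)*3)*(-32))*(1/15435) - 49784/25485 = ((1/5 + sqrt(6)/10)*(-32))*(1/15435) - 49784/25485 = (-32/5 - 16*sqrt(6)/5)*(1/15435) - 49784/25485 = (-32/77175 - 16*sqrt(6)/77175) - 49784/25485 = -256193048/131120325 - 16*sqrt(6)/77175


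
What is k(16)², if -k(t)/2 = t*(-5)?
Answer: 25600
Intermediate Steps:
k(t) = 10*t (k(t) = -2*t*(-5) = -(-10)*t = 10*t)
k(16)² = (10*16)² = 160² = 25600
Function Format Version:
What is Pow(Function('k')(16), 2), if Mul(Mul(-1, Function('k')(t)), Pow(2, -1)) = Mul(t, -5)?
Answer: 25600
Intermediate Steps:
Function('k')(t) = Mul(10, t) (Function('k')(t) = Mul(-2, Mul(t, -5)) = Mul(-2, Mul(-5, t)) = Mul(10, t))
Pow(Function('k')(16), 2) = Pow(Mul(10, 16), 2) = Pow(160, 2) = 25600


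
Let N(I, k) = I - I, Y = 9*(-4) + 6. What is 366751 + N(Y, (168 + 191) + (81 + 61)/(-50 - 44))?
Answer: 366751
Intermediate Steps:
Y = -30 (Y = -36 + 6 = -30)
N(I, k) = 0
366751 + N(Y, (168 + 191) + (81 + 61)/(-50 - 44)) = 366751 + 0 = 366751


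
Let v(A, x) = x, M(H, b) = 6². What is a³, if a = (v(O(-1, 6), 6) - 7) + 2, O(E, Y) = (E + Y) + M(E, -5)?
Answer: 1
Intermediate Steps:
M(H, b) = 36
O(E, Y) = 36 + E + Y (O(E, Y) = (E + Y) + 36 = 36 + E + Y)
a = 1 (a = (6 - 7) + 2 = -1 + 2 = 1)
a³ = 1³ = 1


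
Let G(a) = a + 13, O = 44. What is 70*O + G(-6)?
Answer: 3087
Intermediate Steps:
G(a) = 13 + a
70*O + G(-6) = 70*44 + (13 - 6) = 3080 + 7 = 3087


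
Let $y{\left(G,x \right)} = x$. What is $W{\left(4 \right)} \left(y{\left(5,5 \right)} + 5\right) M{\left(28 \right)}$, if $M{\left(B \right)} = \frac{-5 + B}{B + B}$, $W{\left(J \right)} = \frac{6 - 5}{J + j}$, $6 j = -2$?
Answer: $\frac{345}{308} \approx 1.1201$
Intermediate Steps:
$j = - \frac{1}{3}$ ($j = \frac{1}{6} \left(-2\right) = - \frac{1}{3} \approx -0.33333$)
$W{\left(J \right)} = \frac{1}{- \frac{1}{3} + J}$ ($W{\left(J \right)} = \frac{6 - 5}{J - \frac{1}{3}} = 1 \frac{1}{- \frac{1}{3} + J} = \frac{1}{- \frac{1}{3} + J}$)
$M{\left(B \right)} = \frac{-5 + B}{2 B}$
$W{\left(4 \right)} \left(y{\left(5,5 \right)} + 5\right) M{\left(28 \right)} = \frac{3}{-1 + 3 \cdot 4} \left(5 + 5\right) \frac{-5 + 28}{2 \cdot 28} = \frac{3}{-1 + 12} \cdot 10 \cdot \frac{1}{2} \cdot \frac{1}{28} \cdot 23 = \frac{3}{11} \cdot 10 \cdot \frac{23}{56} = \frac{30}{11} \cdot \frac{23}{56} = \frac{345}{308}$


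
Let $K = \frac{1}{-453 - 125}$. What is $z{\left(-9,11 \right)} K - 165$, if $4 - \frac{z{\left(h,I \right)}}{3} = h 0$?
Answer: $- \frac{47691}{289} \approx -165.02$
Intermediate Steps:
$z{\left(h,I \right)} = 12$ ($z{\left(h,I \right)} = 12 - 3 h 0 = 12 - 0 = 12 + 0 = 12$)
$K = - \frac{1}{578}$ ($K = \frac{1}{-578} = - \frac{1}{578} \approx -0.0017301$)
$z{\left(-9,11 \right)} K - 165 = 12 \left(- \frac{1}{578}\right) - 165 = - \frac{6}{289} - 165 = - \frac{47691}{289}$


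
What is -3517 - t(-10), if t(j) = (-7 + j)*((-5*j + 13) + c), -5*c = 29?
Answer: -12723/5 ≈ -2544.6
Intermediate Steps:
c = -29/5 (c = -⅕*29 = -29/5 ≈ -5.8000)
t(j) = (-7 + j)*(36/5 - 5*j) (t(j) = (-7 + j)*((-5*j + 13) - 29/5) = (-7 + j)*((13 - 5*j) - 29/5) = (-7 + j)*(36/5 - 5*j))
-3517 - t(-10) = -3517 - (-252/5 - 5*(-10)² + (211/5)*(-10)) = -3517 - (-252/5 - 5*100 - 422) = -3517 - (-252/5 - 500 - 422) = -3517 - 1*(-4862/5) = -3517 + 4862/5 = -12723/5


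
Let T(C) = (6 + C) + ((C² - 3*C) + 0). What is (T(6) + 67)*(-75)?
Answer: -7275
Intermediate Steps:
T(C) = 6 + C² - 2*C (T(C) = (6 + C) + (C² - 3*C) = 6 + C² - 2*C)
(T(6) + 67)*(-75) = ((6 + 6² - 2*6) + 67)*(-75) = ((6 + 36 - 12) + 67)*(-75) = (30 + 67)*(-75) = 97*(-75) = -7275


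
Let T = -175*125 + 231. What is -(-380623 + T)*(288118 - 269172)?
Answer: 7621350582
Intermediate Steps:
T = -21644 (T = -21875 + 231 = -21644)
-(-380623 + T)*(288118 - 269172) = -(-380623 - 21644)*(288118 - 269172) = -(-402267)*18946 = -1*(-7621350582) = 7621350582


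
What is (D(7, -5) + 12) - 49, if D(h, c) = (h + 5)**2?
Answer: 107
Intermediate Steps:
D(h, c) = (5 + h)**2
(D(7, -5) + 12) - 49 = ((5 + 7)**2 + 12) - 49 = (12**2 + 12) - 49 = (144 + 12) - 49 = 156 - 49 = 107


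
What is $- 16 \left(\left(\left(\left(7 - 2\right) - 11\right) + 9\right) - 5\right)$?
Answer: $32$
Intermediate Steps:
$- 16 \left(\left(\left(\left(7 - 2\right) - 11\right) + 9\right) - 5\right) = - 16 \left(\left(\left(5 - 11\right) + 9\right) - 5\right) = - 16 \left(\left(-6 + 9\right) - 5\right) = - 16 \left(3 - 5\right) = \left(-16\right) \left(-2\right) = 32$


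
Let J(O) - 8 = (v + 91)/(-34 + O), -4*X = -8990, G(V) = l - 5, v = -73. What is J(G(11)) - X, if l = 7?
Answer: -35841/16 ≈ -2240.1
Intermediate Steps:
G(V) = 2 (G(V) = 7 - 5 = 2)
X = 4495/2 (X = -¼*(-8990) = 4495/2 ≈ 2247.5)
J(O) = 8 + 18/(-34 + O) (J(O) = 8 + (-73 + 91)/(-34 + O) = 8 + 18/(-34 + O))
J(G(11)) - X = 2*(-127 + 4*2)/(-34 + 2) - 1*4495/2 = 2*(-127 + 8)/(-32) - 4495/2 = 2*(-1/32)*(-119) - 4495/2 = 119/16 - 4495/2 = -35841/16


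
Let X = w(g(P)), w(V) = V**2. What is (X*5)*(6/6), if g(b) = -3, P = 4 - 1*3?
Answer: 45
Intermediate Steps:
P = 1 (P = 4 - 3 = 1)
X = 9 (X = (-3)**2 = 9)
(X*5)*(6/6) = (9*5)*(6/6) = 45*(6*(1/6)) = 45*1 = 45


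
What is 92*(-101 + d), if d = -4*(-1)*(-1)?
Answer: -9660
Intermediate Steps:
d = -4 (d = 4*(-1) = -4)
92*(-101 + d) = 92*(-101 - 4) = 92*(-105) = -9660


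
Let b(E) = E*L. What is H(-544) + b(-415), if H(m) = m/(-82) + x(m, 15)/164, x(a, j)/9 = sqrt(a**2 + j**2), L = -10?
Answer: 170422/41 + 9*sqrt(296161)/164 ≈ 4186.5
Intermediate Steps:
x(a, j) = 9*sqrt(a**2 + j**2)
H(m) = -m/82 + 9*sqrt(225 + m**2)/164 (H(m) = m/(-82) + (9*sqrt(m**2 + 15**2))/164 = m*(-1/82) + (9*sqrt(m**2 + 225))*(1/164) = -m/82 + (9*sqrt(225 + m**2))*(1/164) = -m/82 + 9*sqrt(225 + m**2)/164)
b(E) = -10*E (b(E) = E*(-10) = -10*E)
H(-544) + b(-415) = (-1/82*(-544) + 9*sqrt(225 + (-544)**2)/164) - 10*(-415) = (272/41 + 9*sqrt(225 + 295936)/164) + 4150 = (272/41 + 9*sqrt(296161)/164) + 4150 = 170422/41 + 9*sqrt(296161)/164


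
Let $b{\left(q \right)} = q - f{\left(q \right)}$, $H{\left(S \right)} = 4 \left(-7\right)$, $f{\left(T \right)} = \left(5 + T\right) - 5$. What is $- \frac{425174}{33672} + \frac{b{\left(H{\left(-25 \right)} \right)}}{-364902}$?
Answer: $- \frac{212587}{16836} \approx -12.627$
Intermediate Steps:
$f{\left(T \right)} = T$
$H{\left(S \right)} = -28$
$b{\left(q \right)} = 0$ ($b{\left(q \right)} = q - q = 0$)
$- \frac{425174}{33672} + \frac{b{\left(H{\left(-25 \right)} \right)}}{-364902} = - \frac{425174}{33672} + \frac{0}{-364902} = \left(-425174\right) \frac{1}{33672} + 0 \left(- \frac{1}{364902}\right) = - \frac{212587}{16836} + 0 = - \frac{212587}{16836}$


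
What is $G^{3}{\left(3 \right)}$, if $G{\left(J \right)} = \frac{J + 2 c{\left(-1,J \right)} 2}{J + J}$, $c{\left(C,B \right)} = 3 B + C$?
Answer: $\frac{42875}{216} \approx 198.5$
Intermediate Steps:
$c{\left(C,B \right)} = C + 3 B$
$G{\left(J \right)} = \frac{-4 + 13 J}{2 J}$ ($G{\left(J \right)} = \frac{J + 2 \left(-1 + 3 J\right) 2}{J + J} = \frac{J + \left(-2 + 6 J\right) 2}{2 J} = \left(J + \left(-4 + 12 J\right)\right) \frac{1}{2 J} = \left(-4 + 13 J\right) \frac{1}{2 J} = \frac{-4 + 13 J}{2 J}$)
$G^{3}{\left(3 \right)} = \left(\frac{13}{2} - \frac{2}{3}\right)^{3} = \left(\frac{35}{6}\right)^{3} = \frac{42875}{216}$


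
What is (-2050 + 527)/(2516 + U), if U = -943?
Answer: -1523/1573 ≈ -0.96821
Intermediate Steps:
(-2050 + 527)/(2516 + U) = (-2050 + 527)/(2516 - 943) = -1523/1573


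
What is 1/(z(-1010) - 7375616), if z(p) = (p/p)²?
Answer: -1/7375615 ≈ -1.3558e-7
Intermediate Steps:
z(p) = 1 (z(p) = 1² = 1)
1/(z(-1010) - 7375616) = 1/(1 - 7375616) = 1/(-7375615) = -1/7375615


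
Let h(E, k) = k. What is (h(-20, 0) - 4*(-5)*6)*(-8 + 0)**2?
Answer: 7680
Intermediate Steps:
(h(-20, 0) - 4*(-5)*6)*(-8 + 0)**2 = (0 - 4*(-5)*6)*(-8 + 0)**2 = (0 + 20*6)*(-8)**2 = (0 + 120)*64 = 120*64 = 7680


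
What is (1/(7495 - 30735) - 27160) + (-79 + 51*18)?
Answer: -611700041/23240 ≈ -26321.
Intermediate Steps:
(1/(7495 - 30735) - 27160) + (-79 + 51*18) = (1/(-23240) - 27160) + (-79 + 918) = (-1/23240 - 27160) + 839 = -631198401/23240 + 839 = -611700041/23240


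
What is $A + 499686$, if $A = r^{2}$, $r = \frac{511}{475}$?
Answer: $\frac{112741914871}{225625} \approx 4.9969 \cdot 10^{5}$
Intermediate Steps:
$r = \frac{511}{475}$ ($r = 511 \cdot \frac{1}{475} = \frac{511}{475} \approx 1.0758$)
$A = \frac{261121}{225625}$ ($A = \left(\frac{511}{475}\right)^{2} = \frac{261121}{225625} \approx 1.1573$)
$A + 499686 = \frac{261121}{225625} + 499686 = \frac{112741914871}{225625}$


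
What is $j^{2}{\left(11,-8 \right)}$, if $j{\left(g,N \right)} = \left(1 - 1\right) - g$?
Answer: $121$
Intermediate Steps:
$j{\left(g,N \right)} = - g$ ($j{\left(g,N \right)} = 0 - g = - g$)
$j^{2}{\left(11,-8 \right)} = \left(\left(-1\right) 11\right)^{2} = \left(-11\right)^{2} = 121$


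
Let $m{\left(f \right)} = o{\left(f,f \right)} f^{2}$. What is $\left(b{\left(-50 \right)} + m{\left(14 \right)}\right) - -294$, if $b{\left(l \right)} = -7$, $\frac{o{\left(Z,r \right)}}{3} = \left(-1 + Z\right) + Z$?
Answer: $16163$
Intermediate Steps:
$o{\left(Z,r \right)} = -3 + 6 Z$ ($o{\left(Z,r \right)} = 3 \left(\left(-1 + Z\right) + Z\right) = 3 \left(-1 + 2 Z\right) = -3 + 6 Z$)
$m{\left(f \right)} = f^{2} \left(-3 + 6 f\right)$ ($m{\left(f \right)} = \left(-3 + 6 f\right) f^{2} = f^{2} \left(-3 + 6 f\right)$)
$\left(b{\left(-50 \right)} + m{\left(14 \right)}\right) - -294 = \left(-7 + 14^{2} \left(-3 + 6 \cdot 14\right)\right) - -294 = \left(-7 + 196 \left(-3 + 84\right)\right) + \left(-619 + 913\right) = \left(-7 + 196 \cdot 81\right) + 294 = \left(-7 + 15876\right) + 294 = 15869 + 294 = 16163$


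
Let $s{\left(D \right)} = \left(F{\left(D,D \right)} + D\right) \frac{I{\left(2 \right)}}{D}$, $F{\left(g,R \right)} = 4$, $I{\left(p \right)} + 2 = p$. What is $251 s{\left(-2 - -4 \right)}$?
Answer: $0$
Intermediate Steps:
$I{\left(p \right)} = -2 + p$
$s{\left(D \right)} = 0$ ($s{\left(D \right)} = \left(4 + D\right) \frac{-2 + 2}{D} = \left(4 + D\right) \frac{0}{D} = \left(4 + D\right) 0 = 0$)
$251 s{\left(-2 - -4 \right)} = 251 \cdot 0 = 0$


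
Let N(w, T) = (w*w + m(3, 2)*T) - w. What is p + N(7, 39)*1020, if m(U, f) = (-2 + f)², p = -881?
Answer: 41959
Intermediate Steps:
N(w, T) = w² - w (N(w, T) = (w*w + (-2 + 2)²*T) - w = (w² + 0²*T) - w = (w² + 0*T) - w = (w² + 0) - w = w² - w)
p + N(7, 39)*1020 = -881 + (7*(-1 + 7))*1020 = -881 + (7*6)*1020 = -881 + 42*1020 = -881 + 42840 = 41959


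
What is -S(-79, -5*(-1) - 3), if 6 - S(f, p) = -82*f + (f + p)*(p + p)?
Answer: 6164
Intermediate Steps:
S(f, p) = 6 + 82*f - 2*p*(f + p) (S(f, p) = 6 - (-82*f + (f + p)*(p + p)) = 6 - (-82*f + (f + p)*(2*p)) = 6 - (-82*f + 2*p*(f + p)) = 6 + (82*f - 2*p*(f + p)) = 6 + 82*f - 2*p*(f + p))
-S(-79, -5*(-1) - 3) = -(6 - 2*(-5*(-1) - 3)**2 + 82*(-79) - 2*(-79)*(-5*(-1) - 3)) = -(6 - 2*(5 - 3)**2 - 6478 - 2*(-79)*(5 - 3)) = -(6 - 2*2**2 - 6478 - 2*(-79)*2) = -(6 - 2*4 - 6478 + 316) = -(6 - 8 - 6478 + 316) = -1*(-6164) = 6164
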